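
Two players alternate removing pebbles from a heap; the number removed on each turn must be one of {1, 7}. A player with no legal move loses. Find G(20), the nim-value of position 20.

G(0) = 0
G(1) = mex{0} = 1
G(2) = mex{1} = 0
G(3) = mex{0} = 1
G(4) = mex{1} = 0
G(5) = mex{0} = 1
G(6) = mex{1} = 0
G(7) = mex{0,0} = 1
G(8) = mex{1,1} = 0
G(9) = mex{0,0} = 1
G(10) = mex{1,1} = 0
G(11) = mex{0,0} = 1
G(12) = mex{1,1} = 0
G(13) = mex{0,0} = 1
G(14) = mex{1,1} = 0
G(15) = mex{0,0} = 1
G(16) = mex{1,1} = 0
G(17) = mex{0,0} = 1
G(18) = mex{1,1} = 0
G(19) = mex{0,0} = 1
G(20) = mex{1,1} = 0

0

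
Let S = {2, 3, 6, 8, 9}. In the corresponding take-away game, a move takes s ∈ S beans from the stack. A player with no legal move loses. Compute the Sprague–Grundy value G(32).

0

n :  0  1  2  3  4  5  6  7  8  9 10 11 12 13 14 15 16 17 18 19 20 21 22 23 24 25 26 27 28 29 30 31 32
G :  0  0  1  1  2  0  3  1  2  2  3  3  0  4  1  5  0  0  1  1  2  2  3  3  4  2  5  0  0  1  1  4  0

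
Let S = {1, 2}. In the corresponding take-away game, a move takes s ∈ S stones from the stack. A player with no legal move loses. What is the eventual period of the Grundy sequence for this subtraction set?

3

n :  0  1  2  3  4  5  6  7  8  9 10 11 12 13 14
G :  0  1  2  0  1  2  0  1  2  0  1  2  0  1  2
G(n+3) = G(n) holds for n = 0,…,1 (a full window of length max(S) = 2), so the sequence is purely periodic with period 3.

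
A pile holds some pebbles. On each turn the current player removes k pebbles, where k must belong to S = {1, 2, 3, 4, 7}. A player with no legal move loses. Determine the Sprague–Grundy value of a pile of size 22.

n :  0  1  2  3  4  5  6  7  8  9 10 11 12 13 14 15 16 17 18 19 20 21 22
G :  0  1  2  3  4  0  1  2  3  4  0  1  2  3  4  0  1  2  3  4  0  1  2

2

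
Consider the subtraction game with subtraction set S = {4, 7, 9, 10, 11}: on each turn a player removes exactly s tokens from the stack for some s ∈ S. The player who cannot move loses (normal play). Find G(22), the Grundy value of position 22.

1

n :  0  1  2  3  4  5  6  7  8  9 10 11 12 13 14 15 16 17 18 19 20 21 22
G :  0  0  0  0  1  1  1  1  2  2  2  2  3  3  3  0  0  0  0  1  1  1  1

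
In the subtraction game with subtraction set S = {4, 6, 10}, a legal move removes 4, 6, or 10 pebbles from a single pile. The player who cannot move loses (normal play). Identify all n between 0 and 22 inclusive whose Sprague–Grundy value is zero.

0, 1, 2, 3, 14, 15, 16, 17

n :  0  1  2  3  4  5  6  7  8  9 10 11 12 13 14 15 16 17 18 19 20 21 22
G :  0  0  0  0  1  1  1  1  2  2  2  2  3  3  0  0  0  0  1  1  1  1  2
P-positions are exactly the n with G(n) = 0.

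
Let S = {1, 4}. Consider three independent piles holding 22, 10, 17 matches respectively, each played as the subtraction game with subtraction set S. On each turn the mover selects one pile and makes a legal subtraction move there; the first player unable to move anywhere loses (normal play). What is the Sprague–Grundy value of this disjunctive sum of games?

All piles use S = {1, 4}:
n :  0  1  2  3  4  5  6  7  8  9 10 11 12 13 14 15 16 17 18 19 20 21 22
G :  0  1  0  1  2  0  1  0  1  2  0  1  0  1  2  0  1  0  1  2  0  1  0
Pile A: G(22) = 0.
Pile B: G(10) = 0.
Pile C: G(17) = 0.
Combined Grundy value = 0 ⊕ 0 ⊕ 0 = 0.

0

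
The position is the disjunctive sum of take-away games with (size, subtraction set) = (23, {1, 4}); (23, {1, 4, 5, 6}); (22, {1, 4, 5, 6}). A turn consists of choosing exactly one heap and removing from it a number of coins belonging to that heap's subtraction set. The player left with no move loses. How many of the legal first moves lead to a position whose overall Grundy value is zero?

Heap A, S = {1, 4}:
n :  0  1  2  3  4  5  6  7  8  9 10 11 12 13 14 15 16 17 18 19 20 21 22 23
G :  0  1  0  1  2  0  1  0  1  2  0  1  0  1  2  0  1  0  1  2  0  1  0  1
G_A(23) = 1.
Heap B, S = {1, 4, 5, 6}:
G(0) = 0
G(1) = mex{0} = 1
G(2) = mex{1} = 0
G(3) = mex{0} = 1
G(4) = mex{1,0} = 2
G(5) = mex{2,1,0} = 3
G(6) = mex{3,0,1,0} = 2
G(7) = mex{2,1,0,1} = 3
G(8) = mex{3,2,1,0} = 4
G(9) = mex{4,3,2,1} = 0
G(10) = mex{0,2,3,2} = 1
G(11) = mex{1,3,2,3} = 0
G(12) = mex{0,4,3,2} = 1
G(13) = mex{1,0,4,3} = 2
G(14) = mex{2,1,0,4} = 3
G(15) = mex{3,0,1,0} = 2
G(16) = mex{2,1,0,1} = 3
G(17) = mex{3,2,1,0} = 4
G(18) = mex{4,3,2,1} = 0
G(19) = mex{0,2,3,2} = 1
G(20) = mex{1,3,2,3} = 0
G(21) = mex{0,4,3,2} = 1
G(22) = mex{1,0,4,3} = 2
G(23) = mex{2,1,0,4} = 3
G_B(23) = 3.
Heap C, S = {1, 4, 5, 6}:
n :  0  1  2  3  4  5  6  7  8  9 10 11 12 13 14 15 16 17 18 19 20 21 22
G :  0  1  0  1  2  3  2  3  4  0  1  0  1  2  3  2  3  4  0  1  0  1  2
G_C(22) = 2.
Combined Grundy value = 1 ⊕ 3 ⊕ 2 = 0.
A winning move leaves total XOR = 0, i.e. changes one component's Grundy value g to g ⊕ X where X is the current total.
Heap A: target g' = 1⊕0 = 1, but every legal move changes the Grundy value (mex property), so 0 moves.
Heap B: target g' = 3⊕0 = 3, but every legal move changes the Grundy value (mex property), so 0 moves.
Heap C: target g' = 2⊕0 = 2, but every legal move changes the Grundy value (mex property), so 0 moves.

0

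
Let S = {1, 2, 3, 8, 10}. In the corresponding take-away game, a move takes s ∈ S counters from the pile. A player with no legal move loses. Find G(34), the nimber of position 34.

3

n :  0  1  2  3  4  5  6  7  8  9 10 11 12 13 14 15 16 17 18 19 20 21 22 23 24 25 26 27 28 29 30 31 32 33 34
G :  0  1  2  3  0  1  2  3  4  0  1  2  3  0  1  2  3  4  0  1  2  3  0  1  2  3  4  0  1  2  3  0  1  2  3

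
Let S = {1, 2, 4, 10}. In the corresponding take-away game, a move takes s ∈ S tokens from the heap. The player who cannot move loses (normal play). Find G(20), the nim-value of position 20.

G(0) = 0
G(1) = mex{0} = 1
G(2) = mex{1,0} = 2
G(3) = mex{2,1} = 0
G(4) = mex{0,2,0} = 1
G(5) = mex{1,0,1} = 2
G(6) = mex{2,1,2} = 0
G(7) = mex{0,2,0} = 1
G(8) = mex{1,0,1} = 2
G(9) = mex{2,1,2} = 0
G(10) = mex{0,2,0,0} = 1
G(11) = mex{1,0,1,1} = 2
G(12) = mex{2,1,2,2} = 0
G(13) = mex{0,2,0,0} = 1
G(14) = mex{1,0,1,1} = 2
G(15) = mex{2,1,2,2} = 0
G(16) = mex{0,2,0,0} = 1
G(17) = mex{1,0,1,1} = 2
G(18) = mex{2,1,2,2} = 0
G(19) = mex{0,2,0,0} = 1
G(20) = mex{1,0,1,1} = 2

2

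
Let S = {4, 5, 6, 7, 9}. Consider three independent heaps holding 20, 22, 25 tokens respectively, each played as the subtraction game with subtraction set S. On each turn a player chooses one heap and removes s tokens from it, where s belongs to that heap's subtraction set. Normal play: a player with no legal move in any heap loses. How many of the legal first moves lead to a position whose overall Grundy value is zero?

0

All heaps use S = {4, 5, 6, 7, 9}:
n :  0  1  2  3  4  5  6  7  8  9 10 11 12 13 14 15 16 17 18 19 20 21 22 23 24 25
G :  0  0  0  0  1  1  1  1  2  2  2  2  3  0  0  0  0  1  1  1  1  2  2  2  2  3
Heap A: G(20) = 1.
Heap B: G(22) = 2.
Heap C: G(25) = 3.
Combined Grundy value = 1 ⊕ 2 ⊕ 3 = 0.
A winning move leaves total XOR = 0, i.e. changes one component's Grundy value g to g ⊕ X where X is the current total.
Heap A: target g' = 1⊕0 = 1, but every legal move changes the Grundy value (mex property), so 0 moves.
Heap B: target g' = 2⊕0 = 2, but every legal move changes the Grundy value (mex property), so 0 moves.
Heap C: target g' = 3⊕0 = 3, but every legal move changes the Grundy value (mex property), so 0 moves.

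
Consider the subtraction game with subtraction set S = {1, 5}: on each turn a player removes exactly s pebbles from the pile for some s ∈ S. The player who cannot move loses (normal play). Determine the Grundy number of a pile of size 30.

0

n :  0  1  2  3  4  5  6  7  8  9 10 11 12 13 14 15 16 17 18 19 20 21 22 23 24 25 26 27 28 29 30
G :  0  1  0  1  0  1  0  1  0  1  0  1  0  1  0  1  0  1  0  1  0  1  0  1  0  1  0  1  0  1  0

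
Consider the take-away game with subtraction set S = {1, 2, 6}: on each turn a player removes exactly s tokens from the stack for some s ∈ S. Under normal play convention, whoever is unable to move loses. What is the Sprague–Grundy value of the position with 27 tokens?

n :  0  1  2  3  4  5  6  7  8  9 10 11 12 13 14 15 16 17 18 19 20 21 22 23 24 25 26 27
G :  0  1  2  0  1  2  3  0  1  2  0  1  2  3  0  1  2  0  1  2  3  0  1  2  0  1  2  3

3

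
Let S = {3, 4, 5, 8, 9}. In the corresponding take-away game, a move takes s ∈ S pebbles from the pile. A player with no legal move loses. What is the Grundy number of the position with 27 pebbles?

1

n :  0  1  2  3  4  5  6  7  8  9 10 11 12 13 14 15 16 17 18 19 20 21 22 23 24 25 26 27
G :  0  0  0  1  1  1  2  2  2  3  3  3  0  0  0  1  1  1  2  2  2  3  3  3  0  0  0  1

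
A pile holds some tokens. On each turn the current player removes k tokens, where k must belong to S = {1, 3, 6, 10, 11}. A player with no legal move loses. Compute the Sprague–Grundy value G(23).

0

n :  0  1  2  3  4  5  6  7  8  9 10 11 12 13 14 15 16 17 18 19 20 21 22 23
G :  0  1  0  1  0  1  2  3  2  0  1  3  4  2  4  2  0  1  0  1  2  4  2  0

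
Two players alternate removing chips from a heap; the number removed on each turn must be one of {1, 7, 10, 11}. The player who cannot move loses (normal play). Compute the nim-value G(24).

G(0) = 0
G(1) = mex{0} = 1
G(2) = mex{1} = 0
G(3) = mex{0} = 1
G(4) = mex{1} = 0
G(5) = mex{0} = 1
G(6) = mex{1} = 0
G(7) = mex{0,0} = 1
G(8) = mex{1,1} = 0
G(9) = mex{0,0} = 1
G(10) = mex{1,1,0} = 2
G(11) = mex{2,0,1,0} = 3
G(12) = mex{3,1,0,1} = 2
G(13) = mex{2,0,1,0} = 3
G(14) = mex{3,1,0,1} = 2
G(15) = mex{2,0,1,0} = 3
G(16) = mex{3,1,0,1} = 2
G(17) = mex{2,2,1,0} = 3
G(18) = mex{3,3,0,1} = 2
G(19) = mex{2,2,1,0} = 3
G(20) = mex{3,3,2,1} = 0
G(21) = mex{0,2,3,2} = 1
G(22) = mex{1,3,2,3} = 0
G(23) = mex{0,2,3,2} = 1
G(24) = mex{1,3,2,3} = 0

0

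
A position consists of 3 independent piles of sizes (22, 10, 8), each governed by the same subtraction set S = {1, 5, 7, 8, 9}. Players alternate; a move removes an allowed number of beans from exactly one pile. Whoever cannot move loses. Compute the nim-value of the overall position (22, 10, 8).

All piles use S = {1, 5, 7, 8, 9}:
n :  0  1  2  3  4  5  6  7  8  9 10 11 12 13 14 15 16 17 18 19 20 21 22
G :  0  1  0  1  0  1  0  1  2  3  2  3  2  3  2  3  0  1  0  1  0  1  0
Pile A: G(22) = 0.
Pile B: G(10) = 2.
Pile C: G(8) = 2.
Combined Grundy value = 0 ⊕ 2 ⊕ 2 = 0.

0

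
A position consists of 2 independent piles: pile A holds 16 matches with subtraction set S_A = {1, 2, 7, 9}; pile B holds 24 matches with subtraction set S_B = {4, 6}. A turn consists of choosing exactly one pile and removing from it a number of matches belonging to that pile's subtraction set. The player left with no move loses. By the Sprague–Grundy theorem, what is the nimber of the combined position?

Pile A, S = {1, 2, 7, 9}:
n :  0  1  2  3  4  5  6  7  8  9 10 11 12 13 14 15 16
G :  0  1  2  0  1  2  0  1  2  3  4  0  1  2  0  1  2
G_A(16) = 2.
Pile B, S = {4, 6}:
n :  0  1  2  3  4  5  6  7  8  9 10 11 12 13 14 15 16 17 18 19 20 21 22 23 24
G :  0  0  0  0  1  1  1  1  2  2  0  0  0  0  1  1  1  1  2  2  0  0  0  0  1
G_B(24) = 1.
Combined Grundy value = 2 ⊕ 1 = 3.

3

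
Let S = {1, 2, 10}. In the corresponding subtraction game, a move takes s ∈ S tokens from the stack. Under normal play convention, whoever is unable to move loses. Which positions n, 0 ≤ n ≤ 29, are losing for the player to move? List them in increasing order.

G(0) = 0
G(1) = mex{0} = 1
G(2) = mex{1,0} = 2
G(3) = mex{2,1} = 0
G(4) = mex{0,2} = 1
G(5) = mex{1,0} = 2
G(6) = mex{2,1} = 0
G(7) = mex{0,2} = 1
G(8) = mex{1,0} = 2
G(9) = mex{2,1} = 0
G(10) = mex{0,2,0} = 1
G(11) = mex{1,0,1} = 2
G(12) = mex{2,1,2} = 0
G(13) = mex{0,2,0} = 1
G(14) = mex{1,0,1} = 2
G(15) = mex{2,1,2} = 0
G(16) = mex{0,2,0} = 1
G(17) = mex{1,0,1} = 2
G(18) = mex{2,1,2} = 0
G(19) = mex{0,2,0} = 1
G(20) = mex{1,0,1} = 2
G(21) = mex{2,1,2} = 0
G(22) = mex{0,2,0} = 1
G(23) = mex{1,0,1} = 2
G(24) = mex{2,1,2} = 0
G(25) = mex{0,2,0} = 1
G(26) = mex{1,0,1} = 2
G(27) = mex{2,1,2} = 0
G(28) = mex{0,2,0} = 1
G(29) = mex{1,0,1} = 2
P-positions are exactly the n with G(n) = 0.

0, 3, 6, 9, 12, 15, 18, 21, 24, 27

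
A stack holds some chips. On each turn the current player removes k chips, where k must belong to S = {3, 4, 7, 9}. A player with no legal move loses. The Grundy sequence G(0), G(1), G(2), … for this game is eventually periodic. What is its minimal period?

12

n :  0  1  2  3  4  5  6  7  8  9 10 11 12 13 14 15 16 17 18 19 20 21 22 23 24 25
G :  0  0  0  1  1  1  2  2  2  3  3  3  0  0  0  1  1  1  2  2  2  3  3  3  0  0
G(n+12) = G(n) holds for n = 0,…,8 (a full window of length max(S) = 9), so the sequence is purely periodic with period 12.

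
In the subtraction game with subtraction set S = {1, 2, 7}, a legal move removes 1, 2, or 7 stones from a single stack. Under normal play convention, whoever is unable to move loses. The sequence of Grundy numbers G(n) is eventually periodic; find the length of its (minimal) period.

3

n :  0  1  2  3  4  5  6  7  8  9 10 11 12 13 14
G :  0  1  2  0  1  2  0  1  2  0  1  2  0  1  2
G(n+3) = G(n) holds for n = 0,…,6 (a full window of length max(S) = 7), so the sequence is purely periodic with period 3.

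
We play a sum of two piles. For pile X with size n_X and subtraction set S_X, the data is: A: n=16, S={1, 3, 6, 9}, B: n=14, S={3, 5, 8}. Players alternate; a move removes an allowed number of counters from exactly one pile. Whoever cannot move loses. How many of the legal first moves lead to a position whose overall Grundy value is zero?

3

Pile A, S = {1, 3, 6, 9}:
n :  0  1  2  3  4  5  6  7  8  9 10 11 12 13 14 15 16
G :  0  1  0  1  0  1  2  3  2  3  2  3  0  1  0  1  0
G_A(16) = 0.
Pile B, S = {3, 5, 8}:
n :  0  1  2  3  4  5  6  7  8  9 10 11 12 13 14
G :  0  0  0  1  1  1  2  2  2  3  3  0  0  0  1
G_B(14) = 1.
Combined Grundy value = 0 ⊕ 1 = 1.
A winning move leaves total XOR = 0, i.e. changes one component's Grundy value g to g ⊕ X where X is the current total.
Pile A: need g' = 0⊕1 = 1. Options: 16−1→G=1, 16−3→G=1, 16−6→G=2, 16−9→G=3. Hits: 2.
Pile B: need g' = 1⊕1 = 0. Options: 14−3→G=0, 14−5→G=3, 14−8→G=2. Hits: 1.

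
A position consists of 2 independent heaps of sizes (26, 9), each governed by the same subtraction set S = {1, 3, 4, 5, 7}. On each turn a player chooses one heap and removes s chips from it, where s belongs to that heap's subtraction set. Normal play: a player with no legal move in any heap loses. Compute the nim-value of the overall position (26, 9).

All heaps use S = {1, 3, 4, 5, 7}:
G(0) = 0
G(1) = mex{0} = 1
G(2) = mex{1} = 0
G(3) = mex{0,0} = 1
G(4) = mex{1,1,0} = 2
G(5) = mex{2,0,1,0} = 3
G(6) = mex{3,1,0,1} = 2
G(7) = mex{2,2,1,0,0} = 3
G(8) = mex{3,3,2,1,1} = 0
G(9) = mex{0,2,3,2,0} = 1
G(10) = mex{1,3,2,3,1} = 0
G(11) = mex{0,0,3,2,2} = 1
G(12) = mex{1,1,0,3,3} = 2
G(13) = mex{2,0,1,0,2} = 3
G(14) = mex{3,1,0,1,3} = 2
G(15) = mex{2,2,1,0,0} = 3
G(16) = mex{3,3,2,1,1} = 0
G(17) = mex{0,2,3,2,0} = 1
G(18) = mex{1,3,2,3,1} = 0
G(19) = mex{0,0,3,2,2} = 1
G(20) = mex{1,1,0,3,3} = 2
G(21) = mex{2,0,1,0,2} = 3
G(22) = mex{3,1,0,1,3} = 2
G(23) = mex{2,2,1,0,0} = 3
G(24) = mex{3,3,2,1,1} = 0
G(25) = mex{0,2,3,2,0} = 1
G(26) = mex{1,3,2,3,1} = 0
Heap A: G(26) = 0.
Heap B: G(9) = 1.
Combined Grundy value = 0 ⊕ 1 = 1.

1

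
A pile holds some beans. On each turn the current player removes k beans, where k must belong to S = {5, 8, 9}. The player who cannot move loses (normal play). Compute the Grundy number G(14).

0

G(0) = 0
G(1) = mex{} = 0
G(2) = mex{} = 0
G(3) = mex{} = 0
G(4) = mex{} = 0
G(5) = mex{0} = 1
G(6) = mex{0} = 1
G(7) = mex{0} = 1
G(8) = mex{0,0} = 1
G(9) = mex{0,0,0} = 1
G(10) = mex{1,0,0} = 2
G(11) = mex{1,0,0} = 2
G(12) = mex{1,0,0} = 2
G(13) = mex{1,1,0} = 2
G(14) = mex{1,1,1} = 0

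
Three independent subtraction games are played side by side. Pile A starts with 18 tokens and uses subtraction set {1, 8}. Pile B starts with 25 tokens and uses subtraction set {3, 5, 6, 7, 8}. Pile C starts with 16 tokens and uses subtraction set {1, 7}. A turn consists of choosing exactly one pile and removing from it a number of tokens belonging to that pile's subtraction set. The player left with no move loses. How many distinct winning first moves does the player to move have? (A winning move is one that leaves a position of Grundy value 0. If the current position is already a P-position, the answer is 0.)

Pile A, S = {1, 8}:
n :  0  1  2  3  4  5  6  7  8  9 10 11 12 13 14 15 16 17 18
G :  0  1  0  1  0  1  0  1  2  0  1  0  1  0  1  0  1  2  0
G_A(18) = 0.
Pile B, S = {3, 5, 6, 7, 8}:
G(0) = 0
G(1) = mex{} = 0
G(2) = mex{} = 0
G(3) = mex{0} = 1
G(4) = mex{0} = 1
G(5) = mex{0,0} = 1
G(6) = mex{1,0,0} = 2
G(7) = mex{1,0,0,0} = 2
G(8) = mex{1,1,0,0,0} = 2
G(9) = mex{2,1,1,0,0} = 3
G(10) = mex{2,1,1,1,0} = 3
G(11) = mex{2,2,1,1,1} = 0
G(12) = mex{3,2,2,1,1} = 0
G(13) = mex{3,2,2,2,1} = 0
G(14) = mex{0,3,2,2,2} = 1
G(15) = mex{0,3,3,2,2} = 1
G(16) = mex{0,0,3,3,2} = 1
G(17) = mex{1,0,0,3,3} = 2
G(18) = mex{1,0,0,0,3} = 2
G(19) = mex{1,1,0,0,0} = 2
G(20) = mex{2,1,1,0,0} = 3
G(21) = mex{2,1,1,1,0} = 3
G(22) = mex{2,2,1,1,1} = 0
G(23) = mex{3,2,2,1,1} = 0
G(24) = mex{3,2,2,2,1} = 0
G(25) = mex{0,3,2,2,2} = 1
G_B(25) = 1.
Pile C, S = {1, 7}:
n :  0  1  2  3  4  5  6  7  8  9 10 11 12 13 14 15 16
G :  0  1  0  1  0  1  0  1  0  1  0  1  0  1  0  1  0
G_C(16) = 0.
Combined Grundy value = 0 ⊕ 1 ⊕ 0 = 1.
A winning move leaves total XOR = 0, i.e. changes one component's Grundy value g to g ⊕ X where X is the current total.
Pile A: need g' = 0⊕1 = 1. Options: 18−1→G=2, 18−8→G=1. Hits: 1.
Pile B: need g' = 1⊕1 = 0. Options: 25−3→G=0, 25−5→G=3, 25−6→G=2, 25−7→G=2, 25−8→G=2. Hits: 1.
Pile C: need g' = 0⊕1 = 1. Options: 16−1→G=1, 16−7→G=1. Hits: 2.

4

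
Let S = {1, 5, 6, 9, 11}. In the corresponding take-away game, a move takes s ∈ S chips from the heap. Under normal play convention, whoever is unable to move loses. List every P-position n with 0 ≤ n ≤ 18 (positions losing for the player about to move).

G(0) = 0
G(1) = mex{0} = 1
G(2) = mex{1} = 0
G(3) = mex{0} = 1
G(4) = mex{1} = 0
G(5) = mex{0,0} = 1
G(6) = mex{1,1,0} = 2
G(7) = mex{2,0,1} = 3
G(8) = mex{3,1,0} = 2
G(9) = mex{2,0,1,0} = 3
G(10) = mex{3,1,0,1} = 2
G(11) = mex{2,2,1,0,0} = 3
G(12) = mex{3,3,2,1,1} = 0
G(13) = mex{0,2,3,0,0} = 1
G(14) = mex{1,3,2,1,1} = 0
G(15) = mex{0,2,3,2,0} = 1
G(16) = mex{1,3,2,3,1} = 0
G(17) = mex{0,0,3,2,2} = 1
G(18) = mex{1,1,0,3,3} = 2
P-positions are exactly the n with G(n) = 0.

0, 2, 4, 12, 14, 16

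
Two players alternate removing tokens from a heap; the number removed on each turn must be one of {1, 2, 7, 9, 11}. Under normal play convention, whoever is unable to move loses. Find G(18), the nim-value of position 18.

2

G(0) = 0
G(1) = mex{0} = 1
G(2) = mex{1,0} = 2
G(3) = mex{2,1} = 0
G(4) = mex{0,2} = 1
G(5) = mex{1,0} = 2
G(6) = mex{2,1} = 0
G(7) = mex{0,2,0} = 1
G(8) = mex{1,0,1} = 2
G(9) = mex{2,1,2,0} = 3
G(10) = mex{3,2,0,1} = 4
G(11) = mex{4,3,1,2,0} = 5
G(12) = mex{5,4,2,0,1} = 3
G(13) = mex{3,5,0,1,2} = 4
G(14) = mex{4,3,1,2,0} = 5
G(15) = mex{5,4,2,0,1} = 3
G(16) = mex{3,5,3,1,2} = 0
G(17) = mex{0,3,4,2,0} = 1
G(18) = mex{1,0,5,3,1} = 2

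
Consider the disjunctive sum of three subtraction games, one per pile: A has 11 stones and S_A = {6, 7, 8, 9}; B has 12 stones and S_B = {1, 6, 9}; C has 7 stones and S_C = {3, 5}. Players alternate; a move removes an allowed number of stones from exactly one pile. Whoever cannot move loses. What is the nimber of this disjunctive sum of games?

3

Pile A, S = {6, 7, 8, 9}:
n :  0  1  2  3  4  5  6  7  8  9 10 11
G :  0  0  0  0  0  0  1  1  1  1  1  1
G_A(11) = 1.
Pile B, S = {1, 6, 9}:
n :  0  1  2  3  4  5  6  7  8  9 10 11 12
G :  0  1  0  1  0  1  2  0  1  2  3  2  0
G_B(12) = 0.
Pile C, S = {3, 5}:
G(0) = 0
G(1) = mex{} = 0
G(2) = mex{} = 0
G(3) = mex{0} = 1
G(4) = mex{0} = 1
G(5) = mex{0,0} = 1
G(6) = mex{1,0} = 2
G(7) = mex{1,0} = 2
G_C(7) = 2.
Combined Grundy value = 1 ⊕ 0 ⊕ 2 = 3.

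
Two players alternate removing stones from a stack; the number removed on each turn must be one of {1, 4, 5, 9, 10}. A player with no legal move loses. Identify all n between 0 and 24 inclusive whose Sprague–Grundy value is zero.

0, 2, 8, 14, 16, 22

G(0) = 0
G(1) = mex{0} = 1
G(2) = mex{1} = 0
G(3) = mex{0} = 1
G(4) = mex{1,0} = 2
G(5) = mex{2,1,0} = 3
G(6) = mex{3,0,1} = 2
G(7) = mex{2,1,0} = 3
G(8) = mex{3,2,1} = 0
G(9) = mex{0,3,2,0} = 1
G(10) = mex{1,2,3,1,0} = 4
G(11) = mex{4,3,2,0,1} = 5
G(12) = mex{5,0,3,1,0} = 2
G(13) = mex{2,1,0,2,1} = 3
G(14) = mex{3,4,1,3,2} = 0
G(15) = mex{0,5,4,2,3} = 1
G(16) = mex{1,2,5,3,2} = 0
G(17) = mex{0,3,2,0,3} = 1
G(18) = mex{1,0,3,1,0} = 2
G(19) = mex{2,1,0,4,1} = 3
G(20) = mex{3,0,1,5,4} = 2
G(21) = mex{2,1,0,2,5} = 3
G(22) = mex{3,2,1,3,2} = 0
G(23) = mex{0,3,2,0,3} = 1
G(24) = mex{1,2,3,1,0} = 4
P-positions are exactly the n with G(n) = 0.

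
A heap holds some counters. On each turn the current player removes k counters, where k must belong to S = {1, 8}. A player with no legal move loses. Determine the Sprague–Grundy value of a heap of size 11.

n :  0  1  2  3  4  5  6  7  8  9 10 11
G :  0  1  0  1  0  1  0  1  2  0  1  0

0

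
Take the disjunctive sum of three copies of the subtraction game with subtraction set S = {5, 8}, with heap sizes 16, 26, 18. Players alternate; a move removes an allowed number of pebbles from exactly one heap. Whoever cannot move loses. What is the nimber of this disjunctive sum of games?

1

All heaps use S = {5, 8}:
G(0) = 0
G(1) = mex{} = 0
G(2) = mex{} = 0
G(3) = mex{} = 0
G(4) = mex{} = 0
G(5) = mex{0} = 1
G(6) = mex{0} = 1
G(7) = mex{0} = 1
G(8) = mex{0,0} = 1
G(9) = mex{0,0} = 1
G(10) = mex{1,0} = 2
G(11) = mex{1,0} = 2
G(12) = mex{1,0} = 2
G(13) = mex{1,1} = 0
G(14) = mex{1,1} = 0
G(15) = mex{2,1} = 0
G(16) = mex{2,1} = 0
G(17) = mex{2,1} = 0
G(18) = mex{0,2} = 1
G(19) = mex{0,2} = 1
G(20) = mex{0,2} = 1
G(21) = mex{0,0} = 1
G(22) = mex{0,0} = 1
G(23) = mex{1,0} = 2
G(24) = mex{1,0} = 2
G(25) = mex{1,0} = 2
G(26) = mex{1,1} = 0
Heap A: G(16) = 0.
Heap B: G(26) = 0.
Heap C: G(18) = 1.
Combined Grundy value = 0 ⊕ 0 ⊕ 1 = 1.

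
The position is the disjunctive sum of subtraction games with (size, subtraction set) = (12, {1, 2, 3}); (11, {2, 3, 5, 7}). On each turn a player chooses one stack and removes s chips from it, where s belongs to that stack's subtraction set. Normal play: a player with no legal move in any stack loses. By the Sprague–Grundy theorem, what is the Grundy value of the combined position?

Stack A, S = {1, 2, 3}:
G(0) = 0
G(1) = mex{0} = 1
G(2) = mex{1,0} = 2
G(3) = mex{2,1,0} = 3
G(4) = mex{3,2,1} = 0
G(5) = mex{0,3,2} = 1
G(6) = mex{1,0,3} = 2
G(7) = mex{2,1,0} = 3
G(8) = mex{3,2,1} = 0
G(9) = mex{0,3,2} = 1
G(10) = mex{1,0,3} = 2
G(11) = mex{2,1,0} = 3
G(12) = mex{3,2,1} = 0
G_A(12) = 0.
Stack B, S = {2, 3, 5, 7}:
n :  0  1  2  3  4  5  6  7  8  9 10 11
G :  0  0  1  1  2  2  3  3  4  0  0  1
G_B(11) = 1.
Combined Grundy value = 0 ⊕ 1 = 1.

1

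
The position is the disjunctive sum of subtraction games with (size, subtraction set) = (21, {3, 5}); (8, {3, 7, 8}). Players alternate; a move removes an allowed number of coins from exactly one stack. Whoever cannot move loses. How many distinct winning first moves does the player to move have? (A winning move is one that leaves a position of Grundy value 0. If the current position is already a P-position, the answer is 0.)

1

Stack A, S = {3, 5}:
n :  0  1  2  3  4  5  6  7  8  9 10 11 12 13 14 15 16 17 18 19 20 21
G :  0  0  0  1  1  1  2  2  0  0  0  1  1  1  2  2  0  0  0  1  1  1
G_A(21) = 1.
Stack B, S = {3, 7, 8}:
G(0) = 0
G(1) = mex{} = 0
G(2) = mex{} = 0
G(3) = mex{0} = 1
G(4) = mex{0} = 1
G(5) = mex{0} = 1
G(6) = mex{1} = 0
G(7) = mex{1,0} = 2
G(8) = mex{1,0,0} = 2
G_B(8) = 2.
Combined Grundy value = 1 ⊕ 2 = 3.
A winning move leaves total XOR = 0, i.e. changes one component's Grundy value g to g ⊕ X where X is the current total.
Stack A: need g' = 1⊕3 = 2. Options: 21−3→G=0, 21−5→G=0. Hits: 0.
Stack B: need g' = 2⊕3 = 1. Options: 8−3→G=1, 8−7→G=0, 8−8→G=0. Hits: 1.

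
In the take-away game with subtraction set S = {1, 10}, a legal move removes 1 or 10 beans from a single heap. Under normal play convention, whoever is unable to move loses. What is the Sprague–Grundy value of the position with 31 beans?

G(0) = 0
G(1) = mex{0} = 1
G(2) = mex{1} = 0
G(3) = mex{0} = 1
G(4) = mex{1} = 0
G(5) = mex{0} = 1
G(6) = mex{1} = 0
G(7) = mex{0} = 1
G(8) = mex{1} = 0
G(9) = mex{0} = 1
G(10) = mex{1,0} = 2
G(11) = mex{2,1} = 0
G(12) = mex{0,0} = 1
G(13) = mex{1,1} = 0
G(14) = mex{0,0} = 1
G(15) = mex{1,1} = 0
G(16) = mex{0,0} = 1
G(17) = mex{1,1} = 0
G(18) = mex{0,0} = 1
G(19) = mex{1,1} = 0
G(20) = mex{0,2} = 1
G(21) = mex{1,0} = 2
G(22) = mex{2,1} = 0
G(23) = mex{0,0} = 1
G(24) = mex{1,1} = 0
G(25) = mex{0,0} = 1
G(26) = mex{1,1} = 0
G(27) = mex{0,0} = 1
G(28) = mex{1,1} = 0
G(29) = mex{0,0} = 1
G(30) = mex{1,1} = 0
G(31) = mex{0,2} = 1

1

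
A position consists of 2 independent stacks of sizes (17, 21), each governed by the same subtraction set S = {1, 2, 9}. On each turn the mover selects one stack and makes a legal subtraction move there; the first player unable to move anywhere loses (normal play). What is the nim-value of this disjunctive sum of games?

All stacks use S = {1, 2, 9}:
G(0) = 0
G(1) = mex{0} = 1
G(2) = mex{1,0} = 2
G(3) = mex{2,1} = 0
G(4) = mex{0,2} = 1
G(5) = mex{1,0} = 2
G(6) = mex{2,1} = 0
G(7) = mex{0,2} = 1
G(8) = mex{1,0} = 2
G(9) = mex{2,1,0} = 3
G(10) = mex{3,2,1} = 0
G(11) = mex{0,3,2} = 1
G(12) = mex{1,0,0} = 2
G(13) = mex{2,1,1} = 0
G(14) = mex{0,2,2} = 1
G(15) = mex{1,0,0} = 2
G(16) = mex{2,1,1} = 0
G(17) = mex{0,2,2} = 1
G(18) = mex{1,0,3} = 2
G(19) = mex{2,1,0} = 3
G(20) = mex{3,2,1} = 0
G(21) = mex{0,3,2} = 1
Stack A: G(17) = 1.
Stack B: G(21) = 1.
Combined Grundy value = 1 ⊕ 1 = 0.

0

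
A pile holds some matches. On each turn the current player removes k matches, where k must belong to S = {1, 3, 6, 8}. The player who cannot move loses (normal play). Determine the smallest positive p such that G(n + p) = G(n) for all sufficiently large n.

9

n :  0  1  2  3  4  5  6  7  8  9 10 11 12 13 14 15 16 17 18 19
G :  0  1  0  1  0  1  2  3  2  0  1  0  1  0  1  2  3  2  0  1
G(n+9) = G(n) holds for n = 0,…,7 (a full window of length max(S) = 8), so the sequence is purely periodic with period 9.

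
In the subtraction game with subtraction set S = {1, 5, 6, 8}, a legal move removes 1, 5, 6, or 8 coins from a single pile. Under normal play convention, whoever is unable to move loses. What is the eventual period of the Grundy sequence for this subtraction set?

11

n :  0  1  2  3  4  5  6  7  8  9 10 11 12 13 14 15 16 17 18 19 20 21 22 23
G :  0  1  0  1  0  1  2  3  2  3  2  0  1  0  1  0  1  2  3  2  3  2  0  1
G(n+11) = G(n) holds for n = 0,…,7 (a full window of length max(S) = 8), so the sequence is purely periodic with period 11.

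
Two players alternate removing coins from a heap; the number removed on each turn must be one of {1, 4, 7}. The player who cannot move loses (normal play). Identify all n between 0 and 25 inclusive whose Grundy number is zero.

G(0) = 0
G(1) = mex{0} = 1
G(2) = mex{1} = 0
G(3) = mex{0} = 1
G(4) = mex{1,0} = 2
G(5) = mex{2,1} = 0
G(6) = mex{0,0} = 1
G(7) = mex{1,1,0} = 2
G(8) = mex{2,2,1} = 0
G(9) = mex{0,0,0} = 1
G(10) = mex{1,1,1} = 0
G(11) = mex{0,2,2} = 1
G(12) = mex{1,0,0} = 2
G(13) = mex{2,1,1} = 0
G(14) = mex{0,0,2} = 1
G(15) = mex{1,1,0} = 2
G(16) = mex{2,2,1} = 0
G(17) = mex{0,0,0} = 1
G(18) = mex{1,1,1} = 0
G(19) = mex{0,2,2} = 1
G(20) = mex{1,0,0} = 2
G(21) = mex{2,1,1} = 0
G(22) = mex{0,0,2} = 1
G(23) = mex{1,1,0} = 2
G(24) = mex{2,2,1} = 0
G(25) = mex{0,0,0} = 1
P-positions are exactly the n with G(n) = 0.

0, 2, 5, 8, 10, 13, 16, 18, 21, 24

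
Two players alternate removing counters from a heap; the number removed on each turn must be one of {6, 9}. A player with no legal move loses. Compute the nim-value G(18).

0

G(0) = 0
G(1) = mex{} = 0
G(2) = mex{} = 0
G(3) = mex{} = 0
G(4) = mex{} = 0
G(5) = mex{} = 0
G(6) = mex{0} = 1
G(7) = mex{0} = 1
G(8) = mex{0} = 1
G(9) = mex{0,0} = 1
G(10) = mex{0,0} = 1
G(11) = mex{0,0} = 1
G(12) = mex{1,0} = 2
G(13) = mex{1,0} = 2
G(14) = mex{1,0} = 2
G(15) = mex{1,1} = 0
G(16) = mex{1,1} = 0
G(17) = mex{1,1} = 0
G(18) = mex{2,1} = 0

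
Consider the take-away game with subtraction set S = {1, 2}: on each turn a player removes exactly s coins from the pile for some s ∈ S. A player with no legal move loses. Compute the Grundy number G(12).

n :  0  1  2  3  4  5  6  7  8  9 10 11 12
G :  0  1  2  0  1  2  0  1  2  0  1  2  0

0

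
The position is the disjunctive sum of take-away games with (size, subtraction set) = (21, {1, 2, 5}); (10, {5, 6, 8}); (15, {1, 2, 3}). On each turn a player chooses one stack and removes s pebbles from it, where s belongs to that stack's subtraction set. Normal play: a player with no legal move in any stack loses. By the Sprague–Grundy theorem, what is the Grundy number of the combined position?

1

Stack A, S = {1, 2, 5}:
G(0) = 0
G(1) = mex{0} = 1
G(2) = mex{1,0} = 2
G(3) = mex{2,1} = 0
G(4) = mex{0,2} = 1
G(5) = mex{1,0,0} = 2
G(6) = mex{2,1,1} = 0
G(7) = mex{0,2,2} = 1
G(8) = mex{1,0,0} = 2
G(9) = mex{2,1,1} = 0
G(10) = mex{0,2,2} = 1
G(11) = mex{1,0,0} = 2
G(12) = mex{2,1,1} = 0
G(13) = mex{0,2,2} = 1
G(14) = mex{1,0,0} = 2
G(15) = mex{2,1,1} = 0
G(16) = mex{0,2,2} = 1
G(17) = mex{1,0,0} = 2
G(18) = mex{2,1,1} = 0
G(19) = mex{0,2,2} = 1
G(20) = mex{1,0,0} = 2
G(21) = mex{2,1,1} = 0
G_A(21) = 0.
Stack B, S = {5, 6, 8}:
G(0) = 0
G(1) = mex{} = 0
G(2) = mex{} = 0
G(3) = mex{} = 0
G(4) = mex{} = 0
G(5) = mex{0} = 1
G(6) = mex{0,0} = 1
G(7) = mex{0,0} = 1
G(8) = mex{0,0,0} = 1
G(9) = mex{0,0,0} = 1
G(10) = mex{1,0,0} = 2
G_B(10) = 2.
Stack C, S = {1, 2, 3}:
n :  0  1  2  3  4  5  6  7  8  9 10 11 12 13 14 15
G :  0  1  2  3  0  1  2  3  0  1  2  3  0  1  2  3
G_C(15) = 3.
Combined Grundy value = 0 ⊕ 2 ⊕ 3 = 1.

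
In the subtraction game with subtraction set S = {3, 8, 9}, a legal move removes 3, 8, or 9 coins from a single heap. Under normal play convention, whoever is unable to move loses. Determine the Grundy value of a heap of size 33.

n :  0  1  2  3  4  5  6  7  8  9 10 11 12 13 14 15 16 17 18 19 20 21 22 23 24 25 26 27 28 29 30 31 32 33
G :  0  0  0  1  1  1  0  0  2  1  1  3  0  0  2  1  1  0  0  0  1  1  1  0  0  2  1  1  3  0  0  2  1  1

1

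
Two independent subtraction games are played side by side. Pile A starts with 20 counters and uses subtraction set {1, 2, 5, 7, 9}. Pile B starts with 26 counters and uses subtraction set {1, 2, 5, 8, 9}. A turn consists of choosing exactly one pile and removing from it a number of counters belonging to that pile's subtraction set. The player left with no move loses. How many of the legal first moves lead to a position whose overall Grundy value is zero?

Pile A, S = {1, 2, 5, 7, 9}:
G(0) = 0
G(1) = mex{0} = 1
G(2) = mex{1,0} = 2
G(3) = mex{2,1} = 0
G(4) = mex{0,2} = 1
G(5) = mex{1,0,0} = 2
G(6) = mex{2,1,1} = 0
G(7) = mex{0,2,2,0} = 1
G(8) = mex{1,0,0,1} = 2
G(9) = mex{2,1,1,2,0} = 3
G(10) = mex{3,2,2,0,1} = 4
G(11) = mex{4,3,0,1,2} = 5
G(12) = mex{5,4,1,2,0} = 3
G(13) = mex{3,5,2,0,1} = 4
G(14) = mex{4,3,3,1,2} = 0
G(15) = mex{0,4,4,2,0} = 1
G(16) = mex{1,0,5,3,1} = 2
G(17) = mex{2,1,3,4,2} = 0
G(18) = mex{0,2,4,5,3} = 1
G(19) = mex{1,0,0,3,4} = 2
G(20) = mex{2,1,1,4,5} = 0
G_A(20) = 0.
Pile B, S = {1, 2, 5, 8, 9}:
G(0) = 0
G(1) = mex{0} = 1
G(2) = mex{1,0} = 2
G(3) = mex{2,1} = 0
G(4) = mex{0,2} = 1
G(5) = mex{1,0,0} = 2
G(6) = mex{2,1,1} = 0
G(7) = mex{0,2,2} = 1
G(8) = mex{1,0,0,0} = 2
G(9) = mex{2,1,1,1,0} = 3
G(10) = mex{3,2,2,2,1} = 0
G(11) = mex{0,3,0,0,2} = 1
G(12) = mex{1,0,1,1,0} = 2
G(13) = mex{2,1,2,2,1} = 0
G(14) = mex{0,2,3,0,2} = 1
G(15) = mex{1,0,0,1,0} = 2
G(16) = mex{2,1,1,2,1} = 0
G(17) = mex{0,2,2,3,2} = 1
G(18) = mex{1,0,0,0,3} = 2
G(19) = mex{2,1,1,1,0} = 3
G(20) = mex{3,2,2,2,1} = 0
G(21) = mex{0,3,0,0,2} = 1
G(22) = mex{1,0,1,1,0} = 2
G(23) = mex{2,1,2,2,1} = 0
G(24) = mex{0,2,3,0,2} = 1
G(25) = mex{1,0,0,1,0} = 2
G(26) = mex{2,1,1,2,1} = 0
G_B(26) = 0.
Combined Grundy value = 0 ⊕ 0 = 0.
A winning move leaves total XOR = 0, i.e. changes one component's Grundy value g to g ⊕ X where X is the current total.
Pile A: target g' = 0⊕0 = 0, but every legal move changes the Grundy value (mex property), so 0 moves.
Pile B: target g' = 0⊕0 = 0, but every legal move changes the Grundy value (mex property), so 0 moves.

0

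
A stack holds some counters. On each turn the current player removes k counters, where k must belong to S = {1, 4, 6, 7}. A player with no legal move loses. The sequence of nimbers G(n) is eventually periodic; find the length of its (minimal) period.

n :  0  1  2  3  4  5  6  7  8  9 10 11 12 13 14 15 16 17 18 19 20 21 22 23 24 25 26 27
G :  0  1  0  1  2  0  1  2  3  2  0  1  2  0  1  0  1  2  0  1  2  3  2  0  1  2  0  1
G(n+13) = G(n) holds for n = 0,…,6 (a full window of length max(S) = 7), so the sequence is purely periodic with period 13.

13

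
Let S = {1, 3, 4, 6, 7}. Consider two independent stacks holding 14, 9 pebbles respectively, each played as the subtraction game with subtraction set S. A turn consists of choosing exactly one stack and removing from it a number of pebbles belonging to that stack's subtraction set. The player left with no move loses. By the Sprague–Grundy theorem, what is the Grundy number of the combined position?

All stacks use S = {1, 3, 4, 6, 7}:
n :  0  1  2  3  4  5  6  7  8  9 10 11 12 13 14
G :  0  1  0  1  2  3  2  3  4  5  0  1  0  1  2
Stack A: G(14) = 2.
Stack B: G(9) = 5.
Combined Grundy value = 2 ⊕ 5 = 7.

7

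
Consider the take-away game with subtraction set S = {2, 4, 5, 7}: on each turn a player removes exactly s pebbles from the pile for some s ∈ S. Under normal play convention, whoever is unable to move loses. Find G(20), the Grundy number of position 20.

G(0) = 0
G(1) = mex{} = 0
G(2) = mex{0} = 1
G(3) = mex{0} = 1
G(4) = mex{1,0} = 2
G(5) = mex{1,0,0} = 2
G(6) = mex{2,1,0} = 3
G(7) = mex{2,1,1,0} = 3
G(8) = mex{3,2,1,0} = 4
G(9) = mex{3,2,2,1} = 0
G(10) = mex{4,3,2,1} = 0
G(11) = mex{0,3,3,2} = 1
G(12) = mex{0,4,3,2} = 1
G(13) = mex{1,0,4,3} = 2
G(14) = mex{1,0,0,3} = 2
G(15) = mex{2,1,0,4} = 3
G(16) = mex{2,1,1,0} = 3
G(17) = mex{3,2,1,0} = 4
G(18) = mex{3,2,2,1} = 0
G(19) = mex{4,3,2,1} = 0
G(20) = mex{0,3,3,2} = 1

1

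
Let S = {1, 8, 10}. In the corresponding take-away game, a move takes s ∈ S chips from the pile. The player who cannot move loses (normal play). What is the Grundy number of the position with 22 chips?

G(0) = 0
G(1) = mex{0} = 1
G(2) = mex{1} = 0
G(3) = mex{0} = 1
G(4) = mex{1} = 0
G(5) = mex{0} = 1
G(6) = mex{1} = 0
G(7) = mex{0} = 1
G(8) = mex{1,0} = 2
G(9) = mex{2,1} = 0
G(10) = mex{0,0,0} = 1
G(11) = mex{1,1,1} = 0
G(12) = mex{0,0,0} = 1
G(13) = mex{1,1,1} = 0
G(14) = mex{0,0,0} = 1
G(15) = mex{1,1,1} = 0
G(16) = mex{0,2,0} = 1
G(17) = mex{1,0,1} = 2
G(18) = mex{2,1,2} = 0
G(19) = mex{0,0,0} = 1
G(20) = mex{1,1,1} = 0
G(21) = mex{0,0,0} = 1
G(22) = mex{1,1,1} = 0

0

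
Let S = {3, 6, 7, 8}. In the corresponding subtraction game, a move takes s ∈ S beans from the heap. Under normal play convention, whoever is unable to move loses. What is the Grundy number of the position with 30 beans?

2

n :  0  1  2  3  4  5  6  7  8  9 10 11 12 13 14 15 16 17 18 19 20 21 22 23 24 25 26 27 28 29 30
G :  0  0  0  1  1  1  2  2  2  3  3  0  0  0  1  1  1  2  2  2  3  3  0  0  0  1  1  1  2  2  2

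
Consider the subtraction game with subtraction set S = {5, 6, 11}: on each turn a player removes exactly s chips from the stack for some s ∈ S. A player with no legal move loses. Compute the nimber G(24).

n :  0  1  2  3  4  5  6  7  8  9 10 11 12 13 14 15 16 17 18 19 20 21 22 23 24
G :  0  0  0  0  0  1  1  1  1  1  2  2  2  2  2  3  0  0  0  0  0  1  1  1  1

1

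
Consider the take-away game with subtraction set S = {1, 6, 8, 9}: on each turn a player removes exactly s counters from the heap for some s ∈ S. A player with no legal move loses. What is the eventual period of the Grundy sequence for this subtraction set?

17

G(0) = 0
G(1) = mex{0} = 1
G(2) = mex{1} = 0
G(3) = mex{0} = 1
G(4) = mex{1} = 0
G(5) = mex{0} = 1
G(6) = mex{1,0} = 2
G(7) = mex{2,1} = 0
G(8) = mex{0,0,0} = 1
G(9) = mex{1,1,1,0} = 2
G(10) = mex{2,0,0,1} = 3
G(11) = mex{3,1,1,0} = 2
G(12) = mex{2,2,0,1} = 3
G(13) = mex{3,0,1,0} = 2
G(14) = mex{2,1,2,1} = 0
G(15) = mex{0,2,0,2} = 1
G(16) = mex{1,3,1,0} = 2
G(17) = mex{2,2,2,1} = 0
G(18) = mex{0,3,3,2} = 1
G(19) = mex{1,2,2,3} = 0
G(20) = mex{0,0,3,2} = 1
G(21) = mex{1,1,2,3} = 0
G(22) = mex{0,2,0,2} = 1
G(23) = mex{1,0,1,0} = 2
G(24) = mex{2,1,2,1} = 0
G(25) = mex{0,0,0,2} = 1
G(26) = mex{1,1,1,0} = 2
G(27) = mex{2,0,0,1} = 3
G(28) = mex{3,1,1,0} = 2
G(29) = mex{2,2,0,1} = 3
G(30) = mex{3,0,1,0} = 2
G(31) = mex{2,1,2,1} = 0
G(32) = mex{0,2,0,2} = 1
G(33) = mex{1,3,1,0} = 2
G(34) = mex{2,2,2,1} = 0
G(35) = mex{0,3,3,2} = 1
G(n+17) = G(n) holds for n = 0,…,8 (a full window of length max(S) = 9), so the sequence is purely periodic with period 17.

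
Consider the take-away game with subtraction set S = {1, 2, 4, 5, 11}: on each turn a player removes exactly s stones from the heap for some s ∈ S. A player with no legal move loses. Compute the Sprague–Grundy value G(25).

1

n :  0  1  2  3  4  5  6  7  8  9 10 11 12 13 14 15 16 17 18 19 20 21 22 23 24 25
G :  0  1  2  0  1  2  0  1  2  0  1  2  0  1  2  0  1  2  0  1  2  0  1  2  0  1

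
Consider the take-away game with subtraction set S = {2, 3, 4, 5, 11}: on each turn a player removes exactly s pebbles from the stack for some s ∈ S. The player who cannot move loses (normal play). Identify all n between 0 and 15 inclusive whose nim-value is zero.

0, 1, 7, 8, 14, 15

G(0) = 0
G(1) = mex{} = 0
G(2) = mex{0} = 1
G(3) = mex{0,0} = 1
G(4) = mex{1,0,0} = 2
G(5) = mex{1,1,0,0} = 2
G(6) = mex{2,1,1,0} = 3
G(7) = mex{2,2,1,1} = 0
G(8) = mex{3,2,2,1} = 0
G(9) = mex{0,3,2,2} = 1
G(10) = mex{0,0,3,2} = 1
G(11) = mex{1,0,0,3,0} = 2
G(12) = mex{1,1,0,0,0} = 2
G(13) = mex{2,1,1,0,1} = 3
G(14) = mex{2,2,1,1,1} = 0
G(15) = mex{3,2,2,1,2} = 0
P-positions are exactly the n with G(n) = 0.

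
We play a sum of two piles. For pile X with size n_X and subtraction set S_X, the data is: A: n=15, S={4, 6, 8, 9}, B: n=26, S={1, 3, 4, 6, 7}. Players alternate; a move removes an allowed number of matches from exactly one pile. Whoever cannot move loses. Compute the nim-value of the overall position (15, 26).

Pile A, S = {4, 6, 8, 9}:
G(0) = 0
G(1) = mex{} = 0
G(2) = mex{} = 0
G(3) = mex{} = 0
G(4) = mex{0} = 1
G(5) = mex{0} = 1
G(6) = mex{0,0} = 1
G(7) = mex{0,0} = 1
G(8) = mex{1,0,0} = 2
G(9) = mex{1,0,0,0} = 2
G(10) = mex{1,1,0,0} = 2
G(11) = mex{1,1,0,0} = 2
G(12) = mex{2,1,1,0} = 3
G(13) = mex{2,1,1,1} = 0
G(14) = mex{2,2,1,1} = 0
G(15) = mex{2,2,1,1} = 0
G_A(15) = 0.
Pile B, S = {1, 3, 4, 6, 7}:
G(0) = 0
G(1) = mex{0} = 1
G(2) = mex{1} = 0
G(3) = mex{0,0} = 1
G(4) = mex{1,1,0} = 2
G(5) = mex{2,0,1} = 3
G(6) = mex{3,1,0,0} = 2
G(7) = mex{2,2,1,1,0} = 3
G(8) = mex{3,3,2,0,1} = 4
G(9) = mex{4,2,3,1,0} = 5
G(10) = mex{5,3,2,2,1} = 0
G(11) = mex{0,4,3,3,2} = 1
G(12) = mex{1,5,4,2,3} = 0
G(13) = mex{0,0,5,3,2} = 1
G(14) = mex{1,1,0,4,3} = 2
G(15) = mex{2,0,1,5,4} = 3
G(16) = mex{3,1,0,0,5} = 2
G(17) = mex{2,2,1,1,0} = 3
G(18) = mex{3,3,2,0,1} = 4
G(19) = mex{4,2,3,1,0} = 5
G(20) = mex{5,3,2,2,1} = 0
G(21) = mex{0,4,3,3,2} = 1
G(22) = mex{1,5,4,2,3} = 0
G(23) = mex{0,0,5,3,2} = 1
G(24) = mex{1,1,0,4,3} = 2
G(25) = mex{2,0,1,5,4} = 3
G(26) = mex{3,1,0,0,5} = 2
G_B(26) = 2.
Combined Grundy value = 0 ⊕ 2 = 2.

2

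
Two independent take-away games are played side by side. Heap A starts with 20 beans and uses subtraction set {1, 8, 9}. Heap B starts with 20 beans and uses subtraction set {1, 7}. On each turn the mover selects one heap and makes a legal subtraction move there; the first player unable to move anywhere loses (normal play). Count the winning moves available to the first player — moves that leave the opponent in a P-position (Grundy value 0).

0

Heap A, S = {1, 8, 9}:
n :  0  1  2  3  4  5  6  7  8  9 10 11 12 13 14 15 16 17 18 19 20
G :  0  1  0  1  0  1  0  1  2  3  2  3  2  3  2  3  0  1  0  1  0
G_A(20) = 0.
Heap B, S = {1, 7}:
G(0) = 0
G(1) = mex{0} = 1
G(2) = mex{1} = 0
G(3) = mex{0} = 1
G(4) = mex{1} = 0
G(5) = mex{0} = 1
G(6) = mex{1} = 0
G(7) = mex{0,0} = 1
G(8) = mex{1,1} = 0
G(9) = mex{0,0} = 1
G(10) = mex{1,1} = 0
G(11) = mex{0,0} = 1
G(12) = mex{1,1} = 0
G(13) = mex{0,0} = 1
G(14) = mex{1,1} = 0
G(15) = mex{0,0} = 1
G(16) = mex{1,1} = 0
G(17) = mex{0,0} = 1
G(18) = mex{1,1} = 0
G(19) = mex{0,0} = 1
G(20) = mex{1,1} = 0
G_B(20) = 0.
Combined Grundy value = 0 ⊕ 0 = 0.
A winning move leaves total XOR = 0, i.e. changes one component's Grundy value g to g ⊕ X where X is the current total.
Heap A: target g' = 0⊕0 = 0, but every legal move changes the Grundy value (mex property), so 0 moves.
Heap B: target g' = 0⊕0 = 0, but every legal move changes the Grundy value (mex property), so 0 moves.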